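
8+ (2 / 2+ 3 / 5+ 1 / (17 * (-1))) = 811 / 85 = 9.54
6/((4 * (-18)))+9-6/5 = 463/60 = 7.72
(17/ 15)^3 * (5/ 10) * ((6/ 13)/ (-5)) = -4913/ 73125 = -0.07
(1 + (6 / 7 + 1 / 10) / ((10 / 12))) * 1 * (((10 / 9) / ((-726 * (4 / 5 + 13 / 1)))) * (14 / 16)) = -47 / 225423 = -0.00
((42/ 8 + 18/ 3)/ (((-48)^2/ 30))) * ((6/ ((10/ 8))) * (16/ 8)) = 45/ 32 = 1.41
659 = 659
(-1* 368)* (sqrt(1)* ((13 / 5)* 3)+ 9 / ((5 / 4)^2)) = -4990.08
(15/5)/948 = 1/316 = 0.00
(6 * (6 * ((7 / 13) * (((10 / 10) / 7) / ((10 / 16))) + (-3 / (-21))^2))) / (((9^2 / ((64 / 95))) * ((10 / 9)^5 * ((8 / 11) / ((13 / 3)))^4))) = 1190699075709 / 37240000000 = 31.97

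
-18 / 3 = -6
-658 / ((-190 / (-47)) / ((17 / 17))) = -15463 / 95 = -162.77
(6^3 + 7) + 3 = 226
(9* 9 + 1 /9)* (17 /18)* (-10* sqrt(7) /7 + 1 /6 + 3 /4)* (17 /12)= 1160335 /11664-527425* sqrt(7) /3402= -310.70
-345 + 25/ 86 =-344.71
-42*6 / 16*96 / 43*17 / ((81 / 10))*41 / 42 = -27880 / 387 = -72.04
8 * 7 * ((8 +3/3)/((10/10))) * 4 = 2016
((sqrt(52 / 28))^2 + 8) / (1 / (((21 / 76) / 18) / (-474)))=-23 / 72048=-0.00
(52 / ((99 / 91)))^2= 22391824 / 9801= 2284.65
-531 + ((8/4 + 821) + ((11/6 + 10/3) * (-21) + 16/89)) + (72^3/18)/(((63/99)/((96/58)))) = 1955489309/36134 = 54117.71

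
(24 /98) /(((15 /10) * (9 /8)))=64 /441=0.15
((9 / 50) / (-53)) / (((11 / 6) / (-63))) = 1701 / 14575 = 0.12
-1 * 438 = -438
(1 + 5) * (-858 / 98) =-2574 / 49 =-52.53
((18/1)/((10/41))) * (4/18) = 82/5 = 16.40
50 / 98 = 25 / 49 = 0.51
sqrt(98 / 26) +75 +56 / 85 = 7 *sqrt(13) / 13 +6431 / 85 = 77.60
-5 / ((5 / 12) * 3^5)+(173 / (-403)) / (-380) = -598547 / 12404340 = -0.05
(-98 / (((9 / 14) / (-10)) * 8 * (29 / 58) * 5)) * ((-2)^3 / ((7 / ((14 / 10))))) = -5488 / 45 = -121.96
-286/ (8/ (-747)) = 106821/ 4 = 26705.25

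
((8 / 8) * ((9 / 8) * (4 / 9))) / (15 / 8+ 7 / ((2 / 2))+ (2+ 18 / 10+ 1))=20 / 547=0.04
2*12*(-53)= -1272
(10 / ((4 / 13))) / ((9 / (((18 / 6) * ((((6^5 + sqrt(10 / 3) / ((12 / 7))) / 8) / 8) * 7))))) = 3185 * sqrt(30) / 13824 + 36855 / 4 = 9215.01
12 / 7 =1.71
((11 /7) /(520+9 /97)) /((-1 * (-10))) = 1067 /3531430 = 0.00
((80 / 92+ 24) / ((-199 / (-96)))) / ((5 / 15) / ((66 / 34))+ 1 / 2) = 10872576 / 608741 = 17.86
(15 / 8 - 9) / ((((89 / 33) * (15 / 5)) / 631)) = -395637 / 712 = -555.67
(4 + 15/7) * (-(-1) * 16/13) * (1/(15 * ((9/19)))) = 13072/12285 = 1.06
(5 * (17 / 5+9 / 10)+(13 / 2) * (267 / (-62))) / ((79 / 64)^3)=-3.45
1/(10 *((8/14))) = 7/40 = 0.18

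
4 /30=2 /15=0.13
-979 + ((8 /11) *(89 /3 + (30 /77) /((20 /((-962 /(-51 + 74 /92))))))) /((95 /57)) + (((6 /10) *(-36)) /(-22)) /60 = -94449223833 /97786150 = -965.88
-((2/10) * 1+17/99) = -184/495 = -0.37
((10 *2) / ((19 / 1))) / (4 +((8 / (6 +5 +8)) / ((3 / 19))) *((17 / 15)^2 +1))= 0.10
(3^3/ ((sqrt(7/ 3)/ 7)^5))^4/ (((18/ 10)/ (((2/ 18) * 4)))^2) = 540428143693712400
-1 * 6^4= -1296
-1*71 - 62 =-133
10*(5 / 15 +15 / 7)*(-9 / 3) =-520 / 7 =-74.29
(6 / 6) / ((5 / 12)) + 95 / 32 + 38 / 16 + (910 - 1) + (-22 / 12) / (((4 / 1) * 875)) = 916.74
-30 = -30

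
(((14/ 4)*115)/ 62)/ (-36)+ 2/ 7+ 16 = 16.11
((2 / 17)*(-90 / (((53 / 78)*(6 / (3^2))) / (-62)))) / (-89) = -1305720 / 80189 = -16.28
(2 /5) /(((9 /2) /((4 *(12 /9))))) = 64 /135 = 0.47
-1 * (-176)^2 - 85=-31061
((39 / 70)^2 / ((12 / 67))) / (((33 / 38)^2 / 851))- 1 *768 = 2112508553 / 1778700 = 1187.67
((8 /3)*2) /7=0.76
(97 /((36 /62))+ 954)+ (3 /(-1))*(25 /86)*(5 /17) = 7373737 /6579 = 1120.80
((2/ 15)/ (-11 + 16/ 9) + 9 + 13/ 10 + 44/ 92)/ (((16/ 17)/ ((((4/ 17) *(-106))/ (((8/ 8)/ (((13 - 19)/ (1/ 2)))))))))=32671479/ 9545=3422.89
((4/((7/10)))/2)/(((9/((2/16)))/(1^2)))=5/126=0.04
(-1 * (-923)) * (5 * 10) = 46150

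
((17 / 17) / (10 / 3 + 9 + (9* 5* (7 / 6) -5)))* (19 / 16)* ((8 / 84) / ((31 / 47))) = 893 / 311612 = 0.00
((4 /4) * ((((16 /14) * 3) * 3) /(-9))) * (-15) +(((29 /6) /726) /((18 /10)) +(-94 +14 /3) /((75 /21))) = -53971601 /6860700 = -7.87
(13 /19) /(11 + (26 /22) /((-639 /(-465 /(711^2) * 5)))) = 15397664139 /247547253352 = 0.06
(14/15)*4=56/15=3.73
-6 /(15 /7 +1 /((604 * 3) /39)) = -2.77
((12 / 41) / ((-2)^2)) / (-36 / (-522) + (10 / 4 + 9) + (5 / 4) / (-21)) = 7308 / 1149517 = 0.01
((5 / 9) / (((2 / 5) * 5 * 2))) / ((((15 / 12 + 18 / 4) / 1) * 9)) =5 / 1863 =0.00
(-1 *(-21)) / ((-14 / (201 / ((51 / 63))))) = -12663 / 34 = -372.44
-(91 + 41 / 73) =-6684 / 73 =-91.56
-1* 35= -35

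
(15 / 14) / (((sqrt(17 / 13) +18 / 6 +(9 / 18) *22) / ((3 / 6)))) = 195 / 5062-15 *sqrt(221) / 70868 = 0.04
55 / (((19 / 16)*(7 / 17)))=14960 / 133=112.48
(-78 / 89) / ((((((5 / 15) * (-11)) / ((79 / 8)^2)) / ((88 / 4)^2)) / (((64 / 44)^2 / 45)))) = 2596256 / 4895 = 530.39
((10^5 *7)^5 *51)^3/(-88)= -78721097731931111625000000000000000000000000000000000000000000000000000000000000000000000000/11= -7156463430175555602272727000000000000000000000000000000000000000000000000000000000000000000.00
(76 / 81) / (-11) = -76 / 891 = -0.09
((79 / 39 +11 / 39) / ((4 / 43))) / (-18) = -215 / 156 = -1.38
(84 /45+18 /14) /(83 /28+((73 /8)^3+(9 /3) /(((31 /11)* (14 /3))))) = 5253632 /1271570655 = 0.00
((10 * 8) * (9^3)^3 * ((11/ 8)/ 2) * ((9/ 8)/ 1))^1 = 191773142055/ 8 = 23971642756.88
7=7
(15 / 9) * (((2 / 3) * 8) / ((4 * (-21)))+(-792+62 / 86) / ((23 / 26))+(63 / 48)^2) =-1488.05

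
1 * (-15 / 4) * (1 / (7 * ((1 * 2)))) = -15 / 56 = -0.27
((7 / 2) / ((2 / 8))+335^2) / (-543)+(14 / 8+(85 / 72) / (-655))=-349894907 / 1707192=-204.95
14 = 14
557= 557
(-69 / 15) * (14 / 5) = -322 / 25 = -12.88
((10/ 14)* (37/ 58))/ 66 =185/ 26796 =0.01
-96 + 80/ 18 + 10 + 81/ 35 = -24961/ 315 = -79.24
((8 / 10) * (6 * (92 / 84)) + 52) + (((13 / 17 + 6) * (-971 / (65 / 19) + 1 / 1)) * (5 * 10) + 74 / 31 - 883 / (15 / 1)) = -68815348649 / 719355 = -95662.57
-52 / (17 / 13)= -676 / 17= -39.76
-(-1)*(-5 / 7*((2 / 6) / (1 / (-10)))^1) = 50 / 21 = 2.38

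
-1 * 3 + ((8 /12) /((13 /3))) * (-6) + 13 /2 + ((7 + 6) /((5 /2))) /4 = 252 /65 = 3.88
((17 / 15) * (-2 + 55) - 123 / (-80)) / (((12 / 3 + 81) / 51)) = 2957 / 80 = 36.96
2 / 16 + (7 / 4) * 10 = 141 / 8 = 17.62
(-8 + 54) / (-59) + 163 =9571 / 59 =162.22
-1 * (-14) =14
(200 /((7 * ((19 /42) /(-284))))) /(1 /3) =-53810.53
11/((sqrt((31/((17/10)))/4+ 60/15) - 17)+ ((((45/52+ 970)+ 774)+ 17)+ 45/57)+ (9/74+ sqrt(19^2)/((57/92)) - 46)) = 3891874152375924/612240700457777465 - 66148886232 * sqrt(9894)/612240700457777465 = 0.01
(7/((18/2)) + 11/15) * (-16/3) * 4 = -4352/135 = -32.24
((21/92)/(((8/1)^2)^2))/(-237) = -7/29769728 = -0.00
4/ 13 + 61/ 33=925/ 429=2.16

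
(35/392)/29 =0.00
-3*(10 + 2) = -36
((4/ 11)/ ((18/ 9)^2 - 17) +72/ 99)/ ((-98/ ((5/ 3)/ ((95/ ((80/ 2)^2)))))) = -80000/ 399399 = -0.20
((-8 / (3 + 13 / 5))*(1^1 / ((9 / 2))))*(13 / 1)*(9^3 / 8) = -5265 / 14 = -376.07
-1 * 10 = -10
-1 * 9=-9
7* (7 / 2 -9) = -77 / 2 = -38.50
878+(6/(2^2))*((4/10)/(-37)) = 162427/185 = 877.98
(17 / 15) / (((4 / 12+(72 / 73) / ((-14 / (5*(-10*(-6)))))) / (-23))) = 199801 / 159445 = 1.25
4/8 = 1/2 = 0.50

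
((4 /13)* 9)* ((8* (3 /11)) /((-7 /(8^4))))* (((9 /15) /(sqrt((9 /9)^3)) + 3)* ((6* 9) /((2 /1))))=-1719926784 /5005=-343641.72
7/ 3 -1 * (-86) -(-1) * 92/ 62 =8353/ 93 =89.82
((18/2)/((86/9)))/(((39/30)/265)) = 107325/559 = 191.99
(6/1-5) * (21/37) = 21/37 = 0.57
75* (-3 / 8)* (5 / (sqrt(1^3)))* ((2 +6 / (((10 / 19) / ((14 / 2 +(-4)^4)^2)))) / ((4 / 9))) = -7983852075 / 32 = -249495377.34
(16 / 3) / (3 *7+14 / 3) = 16 / 77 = 0.21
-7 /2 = -3.50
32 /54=16 /27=0.59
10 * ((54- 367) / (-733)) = 3130 / 733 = 4.27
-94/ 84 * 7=-47/ 6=-7.83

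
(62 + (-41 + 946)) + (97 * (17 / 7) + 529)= 12121 / 7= 1731.57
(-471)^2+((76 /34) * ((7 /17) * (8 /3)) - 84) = 192265447 /867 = 221759.45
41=41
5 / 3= 1.67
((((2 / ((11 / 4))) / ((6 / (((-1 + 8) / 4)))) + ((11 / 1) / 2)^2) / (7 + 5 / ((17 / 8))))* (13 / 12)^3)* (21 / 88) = 1051262303 / 1063839744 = 0.99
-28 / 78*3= -14 / 13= -1.08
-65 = -65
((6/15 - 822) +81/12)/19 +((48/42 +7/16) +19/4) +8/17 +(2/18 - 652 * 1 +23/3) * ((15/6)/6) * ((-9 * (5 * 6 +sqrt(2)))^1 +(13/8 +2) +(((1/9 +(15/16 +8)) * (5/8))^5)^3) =-264975113287085284014835493467855174102229403831598607792648210989/5098606705560341753632426883661168669433453829160960 +14495 * sqrt(2)/6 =-51970102534226.53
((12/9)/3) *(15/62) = 10/93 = 0.11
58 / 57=1.02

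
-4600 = -4600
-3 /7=-0.43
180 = 180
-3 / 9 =-1 / 3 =-0.33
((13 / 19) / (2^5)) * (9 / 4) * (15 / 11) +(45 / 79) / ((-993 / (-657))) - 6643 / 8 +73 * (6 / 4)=-503969957897 / 699538048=-720.43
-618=-618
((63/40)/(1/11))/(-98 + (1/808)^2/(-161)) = -9105249384/51504440965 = -0.18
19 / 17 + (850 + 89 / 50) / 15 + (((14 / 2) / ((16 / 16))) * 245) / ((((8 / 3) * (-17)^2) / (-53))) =-52054991 / 867000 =-60.04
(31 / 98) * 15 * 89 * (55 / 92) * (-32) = -8078.70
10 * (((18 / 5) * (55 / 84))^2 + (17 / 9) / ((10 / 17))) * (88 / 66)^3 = 2474464 / 11907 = 207.82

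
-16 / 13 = -1.23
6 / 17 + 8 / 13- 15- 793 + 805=-449 / 221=-2.03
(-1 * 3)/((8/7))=-21/8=-2.62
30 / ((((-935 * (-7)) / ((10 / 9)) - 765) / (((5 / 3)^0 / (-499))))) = -20 / 1705083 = -0.00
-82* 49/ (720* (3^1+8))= -2009/ 3960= -0.51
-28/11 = -2.55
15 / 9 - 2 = -1 / 3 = -0.33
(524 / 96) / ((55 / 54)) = 1179 / 220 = 5.36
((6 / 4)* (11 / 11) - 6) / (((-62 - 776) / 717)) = 6453 / 1676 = 3.85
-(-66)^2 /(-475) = 9.17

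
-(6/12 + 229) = -459/2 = -229.50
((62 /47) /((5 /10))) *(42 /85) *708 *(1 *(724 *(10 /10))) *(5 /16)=208821.90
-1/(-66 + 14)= 1/52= 0.02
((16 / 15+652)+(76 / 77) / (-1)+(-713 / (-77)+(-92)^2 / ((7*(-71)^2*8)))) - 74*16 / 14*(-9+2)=7297561457 / 5822355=1253.37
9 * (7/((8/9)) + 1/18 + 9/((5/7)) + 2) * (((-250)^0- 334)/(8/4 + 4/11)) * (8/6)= -9903531/260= -38090.50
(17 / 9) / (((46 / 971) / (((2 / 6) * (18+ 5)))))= 16507 / 54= 305.69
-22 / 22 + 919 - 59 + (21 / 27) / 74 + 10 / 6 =573211 / 666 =860.68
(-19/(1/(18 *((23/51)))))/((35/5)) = -2622/119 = -22.03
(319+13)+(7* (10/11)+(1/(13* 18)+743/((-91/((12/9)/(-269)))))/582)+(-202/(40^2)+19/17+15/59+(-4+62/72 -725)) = -219855240146406433/565864926026400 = -388.53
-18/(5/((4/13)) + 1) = -24/23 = -1.04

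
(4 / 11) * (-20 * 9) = -720 / 11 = -65.45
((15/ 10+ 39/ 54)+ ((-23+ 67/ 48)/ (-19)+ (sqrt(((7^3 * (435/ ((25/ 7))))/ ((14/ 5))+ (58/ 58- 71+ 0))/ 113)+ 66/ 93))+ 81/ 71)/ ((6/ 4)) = 31373119/ 9032904+ sqrt(6712426)/ 339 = 11.12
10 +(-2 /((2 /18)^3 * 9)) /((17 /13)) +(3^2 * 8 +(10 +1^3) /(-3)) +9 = -1864 /51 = -36.55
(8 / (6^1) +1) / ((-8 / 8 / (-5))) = 35 / 3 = 11.67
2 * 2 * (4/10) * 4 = 32/5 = 6.40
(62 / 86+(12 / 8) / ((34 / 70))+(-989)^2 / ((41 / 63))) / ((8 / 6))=270273123465 / 239768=1127227.67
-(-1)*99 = 99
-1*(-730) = 730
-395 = -395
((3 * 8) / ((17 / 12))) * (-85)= -1440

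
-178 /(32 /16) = -89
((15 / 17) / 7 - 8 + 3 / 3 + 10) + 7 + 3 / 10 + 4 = 17167 / 1190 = 14.43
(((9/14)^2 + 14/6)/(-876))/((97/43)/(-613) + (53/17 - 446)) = 144737269/20444724550656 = 0.00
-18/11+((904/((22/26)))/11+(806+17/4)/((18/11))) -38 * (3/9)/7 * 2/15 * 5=3994005/6776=589.43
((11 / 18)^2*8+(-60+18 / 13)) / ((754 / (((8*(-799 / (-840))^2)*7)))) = -333883723 / 89320725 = -3.74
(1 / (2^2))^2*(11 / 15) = 11 / 240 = 0.05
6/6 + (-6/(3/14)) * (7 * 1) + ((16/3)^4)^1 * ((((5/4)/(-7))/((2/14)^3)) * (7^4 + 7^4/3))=-38551271705/243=-158647208.66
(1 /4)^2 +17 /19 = 291 /304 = 0.96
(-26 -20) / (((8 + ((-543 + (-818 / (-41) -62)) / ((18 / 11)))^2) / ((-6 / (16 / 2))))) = 0.00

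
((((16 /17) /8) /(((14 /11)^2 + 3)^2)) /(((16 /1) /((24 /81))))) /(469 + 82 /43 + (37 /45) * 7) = 73205 /341835625014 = 0.00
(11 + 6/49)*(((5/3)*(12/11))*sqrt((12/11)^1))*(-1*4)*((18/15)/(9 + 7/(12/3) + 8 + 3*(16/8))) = -4.10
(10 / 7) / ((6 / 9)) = 15 / 7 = 2.14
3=3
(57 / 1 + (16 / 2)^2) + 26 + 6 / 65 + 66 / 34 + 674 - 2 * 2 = 905032 / 1105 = 819.03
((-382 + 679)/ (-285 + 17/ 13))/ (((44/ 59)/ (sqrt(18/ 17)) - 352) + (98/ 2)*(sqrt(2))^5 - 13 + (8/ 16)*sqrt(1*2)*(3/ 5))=-3416985/ (-1191316200 + 405680*sqrt(34) + 640699644*sqrt(2))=0.01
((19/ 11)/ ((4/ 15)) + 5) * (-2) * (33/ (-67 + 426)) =-1515/ 718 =-2.11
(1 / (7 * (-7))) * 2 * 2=-4 / 49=-0.08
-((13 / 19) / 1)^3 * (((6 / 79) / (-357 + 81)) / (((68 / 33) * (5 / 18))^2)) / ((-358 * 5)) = -0.00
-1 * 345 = -345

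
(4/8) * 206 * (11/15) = 1133/15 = 75.53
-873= -873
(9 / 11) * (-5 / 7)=-45 / 77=-0.58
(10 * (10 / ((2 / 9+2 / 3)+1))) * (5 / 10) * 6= 2700 / 17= 158.82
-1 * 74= -74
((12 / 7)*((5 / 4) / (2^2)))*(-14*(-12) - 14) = 165 / 2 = 82.50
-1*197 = -197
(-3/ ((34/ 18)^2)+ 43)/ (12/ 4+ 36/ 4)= 3046/ 867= 3.51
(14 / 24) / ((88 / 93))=217 / 352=0.62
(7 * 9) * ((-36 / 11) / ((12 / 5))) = -945 / 11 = -85.91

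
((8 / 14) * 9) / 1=36 / 7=5.14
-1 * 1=-1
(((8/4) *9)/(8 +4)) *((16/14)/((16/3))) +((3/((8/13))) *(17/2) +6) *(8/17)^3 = 724281/137564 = 5.27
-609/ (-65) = 9.37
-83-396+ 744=265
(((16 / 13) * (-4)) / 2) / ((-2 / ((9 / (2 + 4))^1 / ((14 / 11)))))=132 / 91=1.45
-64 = -64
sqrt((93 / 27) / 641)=sqrt(19871) / 1923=0.07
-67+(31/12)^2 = -8687/144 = -60.33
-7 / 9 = -0.78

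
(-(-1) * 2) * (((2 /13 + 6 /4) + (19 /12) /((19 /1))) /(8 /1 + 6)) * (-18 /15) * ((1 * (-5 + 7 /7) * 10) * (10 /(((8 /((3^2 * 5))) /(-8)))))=-5360.44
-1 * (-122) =122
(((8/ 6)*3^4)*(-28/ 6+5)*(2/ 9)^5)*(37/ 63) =4736/ 413343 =0.01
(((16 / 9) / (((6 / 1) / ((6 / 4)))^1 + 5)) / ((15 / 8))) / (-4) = -32 / 1215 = -0.03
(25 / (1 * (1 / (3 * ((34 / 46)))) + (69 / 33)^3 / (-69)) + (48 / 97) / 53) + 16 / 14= 12393458071 / 155607788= 79.65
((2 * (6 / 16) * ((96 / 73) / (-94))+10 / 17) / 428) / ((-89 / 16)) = -0.00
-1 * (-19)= 19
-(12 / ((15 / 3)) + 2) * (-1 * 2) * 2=88 / 5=17.60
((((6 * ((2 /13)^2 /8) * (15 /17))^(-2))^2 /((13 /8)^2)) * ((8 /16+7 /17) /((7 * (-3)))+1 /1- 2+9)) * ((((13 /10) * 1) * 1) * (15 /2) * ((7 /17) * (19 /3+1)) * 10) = 36263420141433056 /2460375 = 14738980903.90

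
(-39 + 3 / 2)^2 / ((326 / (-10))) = -28125 / 652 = -43.14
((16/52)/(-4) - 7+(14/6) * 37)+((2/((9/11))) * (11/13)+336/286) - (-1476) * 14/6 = 4538605/1287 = 3526.50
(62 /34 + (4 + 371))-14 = 6168 /17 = 362.82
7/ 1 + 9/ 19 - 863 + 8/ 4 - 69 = -17528/ 19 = -922.53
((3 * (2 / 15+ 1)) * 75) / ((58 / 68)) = 8670 / 29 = 298.97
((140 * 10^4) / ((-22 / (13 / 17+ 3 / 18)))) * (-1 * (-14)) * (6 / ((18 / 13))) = -6051500000 / 1683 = -3595662.51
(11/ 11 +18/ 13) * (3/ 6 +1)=93/ 26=3.58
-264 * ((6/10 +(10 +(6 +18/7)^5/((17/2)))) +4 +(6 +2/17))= -2060677641528/1428595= -1442450.55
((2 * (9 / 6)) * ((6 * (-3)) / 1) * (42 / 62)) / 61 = -0.60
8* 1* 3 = 24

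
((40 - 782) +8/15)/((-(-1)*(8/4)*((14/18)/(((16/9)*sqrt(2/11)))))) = -88976*sqrt(22)/1155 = -361.33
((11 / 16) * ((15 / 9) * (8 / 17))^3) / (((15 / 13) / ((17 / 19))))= 114400 / 444771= 0.26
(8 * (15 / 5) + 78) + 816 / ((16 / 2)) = 204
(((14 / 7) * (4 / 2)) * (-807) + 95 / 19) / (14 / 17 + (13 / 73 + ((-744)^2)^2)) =-13651 / 1297764539903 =-0.00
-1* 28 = -28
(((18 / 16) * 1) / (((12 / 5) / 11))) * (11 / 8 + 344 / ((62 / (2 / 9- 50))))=-33735845 / 23808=-1417.00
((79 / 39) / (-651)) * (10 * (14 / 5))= -316 / 3627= -0.09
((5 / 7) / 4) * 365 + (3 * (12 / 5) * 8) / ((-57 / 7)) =154559 / 2660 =58.10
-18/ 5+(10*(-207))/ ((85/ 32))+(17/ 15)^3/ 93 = -4177341629/ 5335875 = -782.88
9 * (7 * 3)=189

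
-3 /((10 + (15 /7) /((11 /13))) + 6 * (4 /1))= -231 /2813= -0.08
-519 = -519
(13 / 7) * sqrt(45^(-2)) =13 / 315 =0.04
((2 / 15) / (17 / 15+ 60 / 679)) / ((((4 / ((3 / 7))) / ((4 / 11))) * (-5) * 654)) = -97 / 74595785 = -0.00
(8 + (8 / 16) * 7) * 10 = 115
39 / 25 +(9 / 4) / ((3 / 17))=1431 / 100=14.31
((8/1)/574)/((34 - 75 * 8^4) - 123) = -4/88191943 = -0.00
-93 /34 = -2.74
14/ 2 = 7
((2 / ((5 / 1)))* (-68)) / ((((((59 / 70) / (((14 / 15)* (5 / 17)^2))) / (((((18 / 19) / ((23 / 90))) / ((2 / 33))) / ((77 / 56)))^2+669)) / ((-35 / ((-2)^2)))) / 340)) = 231260597764000 / 11267171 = 20525169.78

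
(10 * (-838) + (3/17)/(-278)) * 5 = -41900.00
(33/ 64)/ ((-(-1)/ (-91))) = -3003/ 64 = -46.92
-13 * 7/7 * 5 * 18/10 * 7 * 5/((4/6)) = -12285/2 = -6142.50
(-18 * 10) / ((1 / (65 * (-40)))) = 468000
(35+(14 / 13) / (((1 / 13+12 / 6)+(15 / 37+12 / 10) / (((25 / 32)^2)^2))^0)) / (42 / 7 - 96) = -469 / 1170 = -0.40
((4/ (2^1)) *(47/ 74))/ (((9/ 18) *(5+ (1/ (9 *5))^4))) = 192729375/ 379307831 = 0.51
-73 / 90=-0.81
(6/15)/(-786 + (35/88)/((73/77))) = -1168/2293895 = -0.00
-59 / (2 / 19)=-1121 / 2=-560.50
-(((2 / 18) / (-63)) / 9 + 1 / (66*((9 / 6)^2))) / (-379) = 367 / 21274407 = 0.00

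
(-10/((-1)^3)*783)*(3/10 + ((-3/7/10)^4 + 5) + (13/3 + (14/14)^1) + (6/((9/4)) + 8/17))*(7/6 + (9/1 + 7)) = 151102417320891/81634000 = 1850974.07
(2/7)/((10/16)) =0.46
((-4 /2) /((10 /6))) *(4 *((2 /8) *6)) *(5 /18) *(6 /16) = -3 /4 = -0.75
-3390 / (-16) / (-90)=-113 / 48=-2.35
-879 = -879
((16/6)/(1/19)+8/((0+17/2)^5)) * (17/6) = 107909516/751689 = 143.56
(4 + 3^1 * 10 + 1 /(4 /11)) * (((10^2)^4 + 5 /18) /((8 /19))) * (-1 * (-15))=8379000023275 /64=130921875363.67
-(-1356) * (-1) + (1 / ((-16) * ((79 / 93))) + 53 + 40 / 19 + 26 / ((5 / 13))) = -1233.37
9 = 9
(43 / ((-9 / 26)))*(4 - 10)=2236 / 3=745.33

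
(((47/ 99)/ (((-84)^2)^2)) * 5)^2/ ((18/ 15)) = 276125/ 145765896525117259776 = 0.00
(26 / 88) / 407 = 13 / 17908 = 0.00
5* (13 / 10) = 13 / 2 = 6.50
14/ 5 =2.80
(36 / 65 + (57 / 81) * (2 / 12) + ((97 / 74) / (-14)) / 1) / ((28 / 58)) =91350029 / 76363560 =1.20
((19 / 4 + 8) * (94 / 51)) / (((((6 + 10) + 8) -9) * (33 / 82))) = 1927 / 495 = 3.89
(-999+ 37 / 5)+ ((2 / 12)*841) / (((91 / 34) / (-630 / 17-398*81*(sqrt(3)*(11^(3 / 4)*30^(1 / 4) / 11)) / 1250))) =-76817781*10^(1 / 4)*33^(3 / 4) / 625625-190604 / 65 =-5938.67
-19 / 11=-1.73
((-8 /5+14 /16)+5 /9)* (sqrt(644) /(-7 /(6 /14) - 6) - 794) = 61* sqrt(161) /4020+24217 /180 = 134.73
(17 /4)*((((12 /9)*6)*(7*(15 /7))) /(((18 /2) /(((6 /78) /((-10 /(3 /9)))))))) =-17 /117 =-0.15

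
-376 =-376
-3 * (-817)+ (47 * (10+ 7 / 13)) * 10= 96253 / 13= 7404.08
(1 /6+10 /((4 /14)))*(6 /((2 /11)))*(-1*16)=-18568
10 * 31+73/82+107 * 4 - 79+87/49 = 2658573/4018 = 661.67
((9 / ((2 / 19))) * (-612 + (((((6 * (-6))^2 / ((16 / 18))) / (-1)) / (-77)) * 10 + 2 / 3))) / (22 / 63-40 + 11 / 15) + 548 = 198912787 / 134849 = 1475.08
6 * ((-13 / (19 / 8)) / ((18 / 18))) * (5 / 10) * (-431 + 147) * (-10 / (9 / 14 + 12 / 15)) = -62025600 / 1919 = -32321.83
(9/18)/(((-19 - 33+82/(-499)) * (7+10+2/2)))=-0.00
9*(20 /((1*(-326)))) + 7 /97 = -7589 /15811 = -0.48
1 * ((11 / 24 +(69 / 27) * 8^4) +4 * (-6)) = 10444.01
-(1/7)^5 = -1/16807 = -0.00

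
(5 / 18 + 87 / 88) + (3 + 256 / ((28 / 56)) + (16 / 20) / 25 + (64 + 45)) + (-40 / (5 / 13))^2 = 1132688543 / 99000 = 11441.30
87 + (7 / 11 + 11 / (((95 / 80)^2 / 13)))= 189.04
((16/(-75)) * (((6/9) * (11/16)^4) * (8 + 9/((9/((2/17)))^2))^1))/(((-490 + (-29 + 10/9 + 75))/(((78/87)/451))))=90027509/78893182425600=0.00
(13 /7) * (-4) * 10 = -520 /7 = -74.29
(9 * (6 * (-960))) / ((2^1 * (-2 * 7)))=1851.43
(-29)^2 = 841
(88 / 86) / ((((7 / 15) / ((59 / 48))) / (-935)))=-2520.00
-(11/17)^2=-121/289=-0.42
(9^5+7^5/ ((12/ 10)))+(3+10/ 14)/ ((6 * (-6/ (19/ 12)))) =110458661/ 1512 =73054.67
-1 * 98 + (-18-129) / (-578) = -97.75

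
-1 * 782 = -782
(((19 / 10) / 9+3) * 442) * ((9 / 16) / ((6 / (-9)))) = -191607 / 160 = -1197.54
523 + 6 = 529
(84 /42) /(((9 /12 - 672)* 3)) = -8 /8055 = -0.00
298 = 298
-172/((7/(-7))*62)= 2.77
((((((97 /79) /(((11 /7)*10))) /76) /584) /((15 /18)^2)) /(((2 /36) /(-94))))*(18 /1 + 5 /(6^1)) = -0.08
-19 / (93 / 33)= -209 / 31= -6.74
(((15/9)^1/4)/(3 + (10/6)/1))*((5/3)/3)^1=25/504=0.05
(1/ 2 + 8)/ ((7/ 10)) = 85/ 7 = 12.14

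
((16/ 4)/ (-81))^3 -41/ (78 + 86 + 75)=-21804377/ 127014399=-0.17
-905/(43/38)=-34390/43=-799.77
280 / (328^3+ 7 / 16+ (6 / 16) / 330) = 123200 / 15526523073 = 0.00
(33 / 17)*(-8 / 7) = -264 / 119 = -2.22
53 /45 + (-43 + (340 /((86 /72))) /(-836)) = -17051234 /404415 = -42.16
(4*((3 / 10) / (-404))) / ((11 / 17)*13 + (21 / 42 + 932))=-51 / 16155455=-0.00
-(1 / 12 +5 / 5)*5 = -5.42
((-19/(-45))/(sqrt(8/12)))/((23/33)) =209 *sqrt(6)/690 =0.74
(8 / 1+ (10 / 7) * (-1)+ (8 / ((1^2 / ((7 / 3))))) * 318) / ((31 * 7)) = 41598 / 1519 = 27.39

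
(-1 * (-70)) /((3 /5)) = 350 /3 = 116.67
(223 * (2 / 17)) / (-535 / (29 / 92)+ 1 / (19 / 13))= -245746 / 15891651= -0.02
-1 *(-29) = 29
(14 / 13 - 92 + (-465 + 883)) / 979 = 4252 / 12727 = 0.33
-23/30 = -0.77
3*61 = 183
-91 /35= -13 /5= -2.60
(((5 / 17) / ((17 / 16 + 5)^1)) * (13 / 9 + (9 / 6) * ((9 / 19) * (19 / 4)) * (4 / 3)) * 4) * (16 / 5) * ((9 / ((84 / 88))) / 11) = 109568 / 34629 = 3.16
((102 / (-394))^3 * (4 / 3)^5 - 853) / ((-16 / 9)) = 58698559433 / 122325968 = 479.85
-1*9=-9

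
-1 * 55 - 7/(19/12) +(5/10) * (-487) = -11511/38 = -302.92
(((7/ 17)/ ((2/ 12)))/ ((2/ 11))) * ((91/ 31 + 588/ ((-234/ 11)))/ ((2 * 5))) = -135289/ 4030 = -33.57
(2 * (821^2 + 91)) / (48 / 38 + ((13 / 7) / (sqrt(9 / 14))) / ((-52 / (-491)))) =-309863425536 / 86739937 + 1433886853584 * sqrt(14) / 86739937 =58280.53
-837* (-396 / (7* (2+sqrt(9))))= 331452 / 35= 9470.06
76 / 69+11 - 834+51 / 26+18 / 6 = -816.94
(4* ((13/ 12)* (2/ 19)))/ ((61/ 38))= 52/ 183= 0.28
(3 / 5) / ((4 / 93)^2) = 25947 / 80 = 324.34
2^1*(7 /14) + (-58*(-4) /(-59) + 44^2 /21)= 110591 /1239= 89.26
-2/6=-1/3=-0.33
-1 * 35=-35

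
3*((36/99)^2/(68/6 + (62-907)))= -144/302621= -0.00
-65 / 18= -3.61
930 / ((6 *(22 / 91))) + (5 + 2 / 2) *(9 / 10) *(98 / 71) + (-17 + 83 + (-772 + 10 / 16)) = -1773967 / 31240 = -56.79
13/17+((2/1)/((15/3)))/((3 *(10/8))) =1111/1275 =0.87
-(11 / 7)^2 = -121 / 49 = -2.47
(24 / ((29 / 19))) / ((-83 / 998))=-455088 / 2407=-189.07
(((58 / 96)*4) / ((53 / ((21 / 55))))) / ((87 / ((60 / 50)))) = 0.00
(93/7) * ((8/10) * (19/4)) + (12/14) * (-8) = 1527/35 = 43.63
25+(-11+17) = 31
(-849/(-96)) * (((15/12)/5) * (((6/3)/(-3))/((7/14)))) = -283/96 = -2.95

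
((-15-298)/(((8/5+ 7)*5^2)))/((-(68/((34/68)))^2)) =313/3976640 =0.00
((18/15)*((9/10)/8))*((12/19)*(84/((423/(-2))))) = -756/22325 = -0.03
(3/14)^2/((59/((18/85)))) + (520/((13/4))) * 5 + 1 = 393667551/491470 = 801.00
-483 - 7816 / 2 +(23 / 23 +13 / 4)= -17547 / 4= -4386.75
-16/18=-8/9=-0.89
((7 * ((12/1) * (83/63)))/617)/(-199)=-332/368349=-0.00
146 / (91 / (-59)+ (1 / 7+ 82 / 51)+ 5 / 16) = 49203168 / 175523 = 280.32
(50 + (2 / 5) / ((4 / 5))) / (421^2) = 101 / 354482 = 0.00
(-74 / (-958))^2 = 1369 / 229441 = 0.01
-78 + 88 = 10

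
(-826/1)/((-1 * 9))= 826/9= 91.78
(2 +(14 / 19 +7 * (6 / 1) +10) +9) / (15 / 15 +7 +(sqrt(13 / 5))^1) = 48440 / 5833 - 1211 * sqrt(65) / 5833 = 6.63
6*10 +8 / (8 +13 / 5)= 3220 / 53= 60.75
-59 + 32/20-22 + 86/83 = -32521/415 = -78.36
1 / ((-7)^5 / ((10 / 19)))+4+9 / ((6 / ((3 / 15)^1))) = 13731219 / 3193330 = 4.30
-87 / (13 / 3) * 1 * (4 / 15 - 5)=6177 / 65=95.03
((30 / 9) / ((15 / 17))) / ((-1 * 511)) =-34 / 4599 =-0.01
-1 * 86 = -86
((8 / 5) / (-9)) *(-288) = 256 / 5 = 51.20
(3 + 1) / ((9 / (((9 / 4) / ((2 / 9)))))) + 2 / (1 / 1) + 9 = 31 / 2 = 15.50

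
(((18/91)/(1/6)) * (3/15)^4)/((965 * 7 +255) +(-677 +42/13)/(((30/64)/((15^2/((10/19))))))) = -54/17274858125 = -0.00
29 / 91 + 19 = 1758 / 91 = 19.32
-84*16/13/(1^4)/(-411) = 448/1781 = 0.25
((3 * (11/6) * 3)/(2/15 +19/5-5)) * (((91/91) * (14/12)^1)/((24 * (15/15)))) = -0.75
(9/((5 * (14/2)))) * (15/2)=27/14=1.93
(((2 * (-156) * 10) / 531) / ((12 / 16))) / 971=-4160 / 515601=-0.01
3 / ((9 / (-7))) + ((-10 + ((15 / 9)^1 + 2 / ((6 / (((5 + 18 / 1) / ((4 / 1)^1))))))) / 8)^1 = -301 / 96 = -3.14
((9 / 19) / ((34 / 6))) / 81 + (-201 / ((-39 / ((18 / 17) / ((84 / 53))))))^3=68913073015541 / 1688246211288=40.82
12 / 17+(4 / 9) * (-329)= -22264 / 153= -145.52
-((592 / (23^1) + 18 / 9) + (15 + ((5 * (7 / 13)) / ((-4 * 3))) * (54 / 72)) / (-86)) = -11341589 / 411424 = -27.57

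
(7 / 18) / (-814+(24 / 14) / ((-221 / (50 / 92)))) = -249067 / 521335512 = -0.00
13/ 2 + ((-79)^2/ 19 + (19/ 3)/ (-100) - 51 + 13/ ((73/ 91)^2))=9237484181/ 30375300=304.11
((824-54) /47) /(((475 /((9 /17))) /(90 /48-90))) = -1.61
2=2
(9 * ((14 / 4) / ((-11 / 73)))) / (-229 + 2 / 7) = 32193 / 35222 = 0.91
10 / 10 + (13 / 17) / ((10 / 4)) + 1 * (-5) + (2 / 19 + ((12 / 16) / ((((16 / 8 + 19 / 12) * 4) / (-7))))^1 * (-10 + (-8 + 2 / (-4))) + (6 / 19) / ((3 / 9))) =2297061 / 555560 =4.13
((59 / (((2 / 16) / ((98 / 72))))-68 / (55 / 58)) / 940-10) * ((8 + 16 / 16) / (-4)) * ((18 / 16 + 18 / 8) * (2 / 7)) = 59001561 / 2895200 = 20.38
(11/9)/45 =11/405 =0.03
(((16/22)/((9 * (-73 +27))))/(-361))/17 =4/13973949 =0.00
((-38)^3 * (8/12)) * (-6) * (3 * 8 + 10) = 7462592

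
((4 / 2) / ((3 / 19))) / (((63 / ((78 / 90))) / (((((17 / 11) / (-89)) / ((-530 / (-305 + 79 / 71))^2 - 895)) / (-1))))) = -108596351968 / 32012503393892175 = -0.00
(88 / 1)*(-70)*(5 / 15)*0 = 0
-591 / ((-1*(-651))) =-197 / 217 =-0.91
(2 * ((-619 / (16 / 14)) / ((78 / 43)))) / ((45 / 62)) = -5775889 / 7020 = -822.78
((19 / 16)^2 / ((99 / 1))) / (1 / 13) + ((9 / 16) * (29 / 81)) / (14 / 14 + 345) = 814441 / 4384512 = 0.19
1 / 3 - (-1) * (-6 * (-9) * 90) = 14581 / 3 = 4860.33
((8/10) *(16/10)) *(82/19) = 2624/475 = 5.52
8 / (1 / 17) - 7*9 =73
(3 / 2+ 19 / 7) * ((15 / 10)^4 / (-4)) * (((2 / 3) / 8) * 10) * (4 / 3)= -2655 / 448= -5.93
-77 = -77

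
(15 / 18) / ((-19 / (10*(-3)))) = 25 / 19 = 1.32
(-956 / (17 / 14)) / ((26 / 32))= -214144 / 221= -968.98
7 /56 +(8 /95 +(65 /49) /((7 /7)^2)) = 57191 /37240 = 1.54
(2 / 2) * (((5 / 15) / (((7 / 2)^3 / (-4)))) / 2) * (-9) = 48 / 343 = 0.14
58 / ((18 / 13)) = 377 / 9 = 41.89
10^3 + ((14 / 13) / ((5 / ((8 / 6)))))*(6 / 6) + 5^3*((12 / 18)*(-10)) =10852 / 65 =166.95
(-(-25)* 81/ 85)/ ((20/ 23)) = 1863/ 68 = 27.40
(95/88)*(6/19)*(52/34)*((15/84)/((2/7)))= 975/2992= 0.33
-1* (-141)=141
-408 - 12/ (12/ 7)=-415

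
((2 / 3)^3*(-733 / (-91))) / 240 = 733 / 73710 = 0.01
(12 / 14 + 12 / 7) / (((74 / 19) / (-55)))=-9405 / 259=-36.31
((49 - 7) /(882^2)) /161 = 1 /2982042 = 0.00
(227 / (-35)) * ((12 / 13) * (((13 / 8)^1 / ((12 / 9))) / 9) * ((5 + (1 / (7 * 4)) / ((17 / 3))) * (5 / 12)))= -540941 / 319872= -1.69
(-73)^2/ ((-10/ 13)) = -69277/ 10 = -6927.70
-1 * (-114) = 114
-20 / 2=-10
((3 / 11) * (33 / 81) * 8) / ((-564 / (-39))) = 26 / 423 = 0.06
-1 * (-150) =150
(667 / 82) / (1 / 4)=32.54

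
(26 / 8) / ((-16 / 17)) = -221 / 64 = -3.45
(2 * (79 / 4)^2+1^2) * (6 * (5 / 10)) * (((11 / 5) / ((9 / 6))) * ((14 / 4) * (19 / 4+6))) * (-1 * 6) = -62071317 / 80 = -775891.46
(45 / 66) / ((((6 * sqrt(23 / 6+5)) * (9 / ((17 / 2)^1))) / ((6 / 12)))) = 85 * sqrt(318) / 83952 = 0.02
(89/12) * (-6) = -89/2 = -44.50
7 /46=0.15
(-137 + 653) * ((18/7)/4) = 2322/7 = 331.71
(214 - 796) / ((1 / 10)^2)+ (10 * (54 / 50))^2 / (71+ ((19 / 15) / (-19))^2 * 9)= -8613357 / 148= -58198.36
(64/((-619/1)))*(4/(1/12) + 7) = -3520/619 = -5.69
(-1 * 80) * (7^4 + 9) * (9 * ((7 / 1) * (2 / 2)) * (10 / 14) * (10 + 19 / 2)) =-169182000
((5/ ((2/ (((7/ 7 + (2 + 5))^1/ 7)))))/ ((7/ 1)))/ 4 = 5/ 49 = 0.10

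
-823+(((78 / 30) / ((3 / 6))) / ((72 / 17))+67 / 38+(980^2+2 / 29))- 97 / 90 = 10574560383 / 11020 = 959578.98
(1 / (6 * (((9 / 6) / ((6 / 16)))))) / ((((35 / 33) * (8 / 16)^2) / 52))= 286 / 35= 8.17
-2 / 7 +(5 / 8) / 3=-13 / 168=-0.08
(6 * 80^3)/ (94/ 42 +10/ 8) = 258048000/ 293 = 880709.90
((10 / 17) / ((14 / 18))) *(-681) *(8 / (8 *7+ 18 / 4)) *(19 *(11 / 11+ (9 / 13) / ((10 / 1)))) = -1383.57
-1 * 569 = -569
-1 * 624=-624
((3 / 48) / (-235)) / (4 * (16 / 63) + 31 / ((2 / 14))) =-63 / 51643600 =-0.00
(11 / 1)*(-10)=-110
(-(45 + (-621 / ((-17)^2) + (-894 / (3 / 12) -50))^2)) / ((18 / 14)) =-7696005832690 / 751689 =-10238284.49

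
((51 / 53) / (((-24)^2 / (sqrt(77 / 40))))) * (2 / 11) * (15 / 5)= 17 * sqrt(770) / 373120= 0.00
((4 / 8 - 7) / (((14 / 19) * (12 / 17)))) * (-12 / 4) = 4199 / 112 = 37.49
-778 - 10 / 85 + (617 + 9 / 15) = -13644 / 85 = -160.52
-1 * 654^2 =-427716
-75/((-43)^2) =-75/1849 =-0.04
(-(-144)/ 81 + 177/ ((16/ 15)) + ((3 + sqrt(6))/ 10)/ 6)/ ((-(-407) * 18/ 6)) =sqrt(6)/ 73260 + 10981/ 79920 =0.14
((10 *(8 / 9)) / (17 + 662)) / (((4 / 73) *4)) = 365 / 6111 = 0.06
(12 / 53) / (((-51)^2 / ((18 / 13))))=24 / 199121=0.00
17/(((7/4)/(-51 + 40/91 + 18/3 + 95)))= 312120/637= 489.98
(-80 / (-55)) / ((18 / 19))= 152 / 99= 1.54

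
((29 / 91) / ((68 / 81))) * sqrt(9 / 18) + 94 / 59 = 2349 * sqrt(2) / 12376 + 94 / 59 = 1.86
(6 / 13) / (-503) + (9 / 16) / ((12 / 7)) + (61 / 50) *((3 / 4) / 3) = 6614407 / 10462400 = 0.63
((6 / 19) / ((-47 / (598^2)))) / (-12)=178802 / 893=200.23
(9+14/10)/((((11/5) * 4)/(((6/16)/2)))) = 39/176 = 0.22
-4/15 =-0.27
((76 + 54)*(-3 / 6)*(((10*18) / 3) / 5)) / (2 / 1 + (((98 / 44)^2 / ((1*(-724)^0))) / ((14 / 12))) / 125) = -383.48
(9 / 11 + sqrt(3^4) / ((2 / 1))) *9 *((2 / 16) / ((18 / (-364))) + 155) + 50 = 58783 / 8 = 7347.88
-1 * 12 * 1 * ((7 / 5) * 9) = -756 / 5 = -151.20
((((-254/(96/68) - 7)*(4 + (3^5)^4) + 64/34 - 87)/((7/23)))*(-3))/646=3057955251781637/307496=9944699286.44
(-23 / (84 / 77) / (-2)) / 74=253 / 1776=0.14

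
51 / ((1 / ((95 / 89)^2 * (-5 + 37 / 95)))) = -2122110 / 7921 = -267.91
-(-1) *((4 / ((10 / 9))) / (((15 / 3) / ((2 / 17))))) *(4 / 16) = 0.02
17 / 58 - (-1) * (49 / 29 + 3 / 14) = 446 / 203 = 2.20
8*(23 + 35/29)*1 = 5616/29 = 193.66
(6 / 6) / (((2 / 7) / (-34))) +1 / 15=-1784 / 15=-118.93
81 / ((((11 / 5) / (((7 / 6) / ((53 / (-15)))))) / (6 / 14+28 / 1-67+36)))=18225 / 583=31.26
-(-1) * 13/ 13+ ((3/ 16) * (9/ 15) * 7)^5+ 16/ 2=30483636543/ 3276800000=9.30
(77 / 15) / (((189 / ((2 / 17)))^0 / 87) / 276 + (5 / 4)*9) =154077 / 337670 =0.46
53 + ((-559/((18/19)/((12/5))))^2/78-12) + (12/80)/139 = 9664608689/375300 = 25751.69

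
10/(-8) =-5/4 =-1.25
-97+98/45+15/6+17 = -75.32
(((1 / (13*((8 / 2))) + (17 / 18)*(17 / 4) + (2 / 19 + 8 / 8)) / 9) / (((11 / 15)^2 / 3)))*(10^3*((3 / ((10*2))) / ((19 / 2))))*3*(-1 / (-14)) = 171339375 / 15899884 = 10.78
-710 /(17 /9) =-6390 /17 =-375.88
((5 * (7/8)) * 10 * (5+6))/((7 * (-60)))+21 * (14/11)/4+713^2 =268421755/528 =508374.54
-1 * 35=-35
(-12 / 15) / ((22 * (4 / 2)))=-1 / 55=-0.02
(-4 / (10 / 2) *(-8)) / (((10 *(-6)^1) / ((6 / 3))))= -16 / 75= -0.21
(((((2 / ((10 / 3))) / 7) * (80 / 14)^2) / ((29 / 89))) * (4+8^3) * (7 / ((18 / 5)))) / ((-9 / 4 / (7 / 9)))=-48985600 / 16443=-2979.12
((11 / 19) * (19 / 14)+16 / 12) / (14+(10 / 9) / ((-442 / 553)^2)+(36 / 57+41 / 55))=13627371615 / 110073043829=0.12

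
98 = 98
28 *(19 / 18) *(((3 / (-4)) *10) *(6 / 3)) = -443.33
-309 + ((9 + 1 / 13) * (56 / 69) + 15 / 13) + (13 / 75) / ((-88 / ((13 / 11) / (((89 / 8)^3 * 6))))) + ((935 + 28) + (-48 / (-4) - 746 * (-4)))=20994938378474783 / 5738641526475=3658.52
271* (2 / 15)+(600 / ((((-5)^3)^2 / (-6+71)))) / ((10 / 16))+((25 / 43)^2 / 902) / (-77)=9662096344273 / 240788336250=40.13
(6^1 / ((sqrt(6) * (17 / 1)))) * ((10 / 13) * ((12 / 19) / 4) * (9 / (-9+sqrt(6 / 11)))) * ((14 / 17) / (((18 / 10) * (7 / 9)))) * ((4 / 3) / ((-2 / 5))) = 3600 * sqrt(11) / 4211597+59400 * sqrt(6) / 4211597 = 0.04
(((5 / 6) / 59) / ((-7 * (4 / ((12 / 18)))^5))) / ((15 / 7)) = -0.00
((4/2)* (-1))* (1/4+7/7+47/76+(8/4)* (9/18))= -109/19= -5.74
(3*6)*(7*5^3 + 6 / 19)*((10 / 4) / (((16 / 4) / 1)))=748395 / 76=9847.30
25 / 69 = 0.36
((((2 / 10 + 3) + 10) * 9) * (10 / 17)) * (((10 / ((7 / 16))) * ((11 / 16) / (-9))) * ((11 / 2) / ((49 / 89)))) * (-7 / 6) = 1184590 / 833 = 1422.08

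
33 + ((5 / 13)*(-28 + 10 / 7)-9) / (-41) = 124872 / 3731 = 33.47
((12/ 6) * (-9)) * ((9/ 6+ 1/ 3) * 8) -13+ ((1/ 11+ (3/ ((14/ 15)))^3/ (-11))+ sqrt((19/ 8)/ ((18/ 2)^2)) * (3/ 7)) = -8449349/ 30184+ sqrt(38)/ 84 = -279.85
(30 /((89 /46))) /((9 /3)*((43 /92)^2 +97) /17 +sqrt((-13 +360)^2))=198565440 /4663395923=0.04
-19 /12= -1.58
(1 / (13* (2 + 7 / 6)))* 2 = 12 / 247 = 0.05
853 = 853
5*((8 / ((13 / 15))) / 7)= 600 / 91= 6.59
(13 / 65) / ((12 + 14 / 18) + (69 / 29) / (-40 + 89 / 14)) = 0.02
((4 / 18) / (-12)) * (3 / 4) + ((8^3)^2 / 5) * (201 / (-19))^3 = -62072221.29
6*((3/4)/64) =9/128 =0.07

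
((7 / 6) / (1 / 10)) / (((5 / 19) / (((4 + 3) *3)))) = 931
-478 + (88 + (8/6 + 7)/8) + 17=-8927/24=-371.96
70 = 70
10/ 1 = 10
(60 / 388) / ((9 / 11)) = 55 / 291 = 0.19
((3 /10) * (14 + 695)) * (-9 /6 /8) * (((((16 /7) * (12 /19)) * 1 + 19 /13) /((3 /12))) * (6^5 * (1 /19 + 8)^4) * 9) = -153647826254379429444 /1126625045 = -136378848434.33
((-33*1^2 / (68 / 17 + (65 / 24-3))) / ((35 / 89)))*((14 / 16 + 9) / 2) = -7821 / 70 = -111.73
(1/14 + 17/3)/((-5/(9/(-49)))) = 723/3430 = 0.21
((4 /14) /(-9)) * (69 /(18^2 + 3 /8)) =-368 /54495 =-0.01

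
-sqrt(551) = -23.47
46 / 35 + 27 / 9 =151 / 35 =4.31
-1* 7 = -7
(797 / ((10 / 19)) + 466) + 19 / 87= 1723051 / 870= 1980.52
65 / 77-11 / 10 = -197 / 770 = -0.26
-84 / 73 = -1.15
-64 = -64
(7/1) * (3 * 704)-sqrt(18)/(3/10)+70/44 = 325283/22-10 * sqrt(2) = 14771.45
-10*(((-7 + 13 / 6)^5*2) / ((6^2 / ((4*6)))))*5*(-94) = -24100600075 / 1458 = -16529904.03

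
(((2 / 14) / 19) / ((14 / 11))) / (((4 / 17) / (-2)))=-187 / 3724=-0.05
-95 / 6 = -15.83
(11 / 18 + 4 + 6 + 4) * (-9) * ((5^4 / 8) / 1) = -164375 / 16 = -10273.44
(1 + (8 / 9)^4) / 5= 10657 / 32805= 0.32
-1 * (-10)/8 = 5/4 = 1.25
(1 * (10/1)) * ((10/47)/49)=100/2303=0.04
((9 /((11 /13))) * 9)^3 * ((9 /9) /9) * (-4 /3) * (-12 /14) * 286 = 26983975824 /847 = 31858294.95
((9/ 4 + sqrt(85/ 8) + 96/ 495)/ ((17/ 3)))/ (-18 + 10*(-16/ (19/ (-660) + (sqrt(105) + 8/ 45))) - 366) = -8641*sqrt(170)/ 75042304 - 13937933/ 12381980160 + 159687*sqrt(105)/ 35720136704 + 81675*sqrt(714)/ 35720136704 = -0.00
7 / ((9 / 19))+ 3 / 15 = 674 / 45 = 14.98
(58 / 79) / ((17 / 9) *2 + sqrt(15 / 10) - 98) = -30528 / 3917215 - 162 *sqrt(6) / 3917215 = -0.01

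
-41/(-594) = 41/594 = 0.07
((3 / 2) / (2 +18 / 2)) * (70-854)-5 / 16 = -18871 / 176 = -107.22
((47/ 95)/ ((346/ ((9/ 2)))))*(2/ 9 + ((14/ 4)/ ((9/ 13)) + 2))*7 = 43099/ 131480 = 0.33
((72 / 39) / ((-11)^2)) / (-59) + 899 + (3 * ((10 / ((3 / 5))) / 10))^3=1024.00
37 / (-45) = -37 / 45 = -0.82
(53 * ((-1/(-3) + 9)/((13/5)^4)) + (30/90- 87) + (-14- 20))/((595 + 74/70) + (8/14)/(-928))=-0.18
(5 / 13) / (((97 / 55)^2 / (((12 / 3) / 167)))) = 60500 / 20426939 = 0.00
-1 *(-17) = 17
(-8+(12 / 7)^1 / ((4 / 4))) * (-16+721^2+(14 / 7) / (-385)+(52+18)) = -800638292 / 245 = -3267911.40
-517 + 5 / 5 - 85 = -601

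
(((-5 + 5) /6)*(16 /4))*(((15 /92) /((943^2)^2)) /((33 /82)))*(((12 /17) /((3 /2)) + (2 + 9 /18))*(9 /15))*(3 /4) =0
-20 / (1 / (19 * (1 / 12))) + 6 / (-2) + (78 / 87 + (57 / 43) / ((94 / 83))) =-11463799 / 351654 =-32.60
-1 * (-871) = 871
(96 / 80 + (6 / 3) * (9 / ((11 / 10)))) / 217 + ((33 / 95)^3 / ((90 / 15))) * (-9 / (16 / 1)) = 0.08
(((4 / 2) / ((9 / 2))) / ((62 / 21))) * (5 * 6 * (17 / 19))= 2380 / 589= 4.04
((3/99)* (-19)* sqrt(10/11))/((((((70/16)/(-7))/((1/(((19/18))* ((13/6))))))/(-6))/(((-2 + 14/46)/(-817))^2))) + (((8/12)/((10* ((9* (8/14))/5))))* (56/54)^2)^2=1882384/387420489- 202176* sqrt(110)/213626517005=0.00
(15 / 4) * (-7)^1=-105 / 4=-26.25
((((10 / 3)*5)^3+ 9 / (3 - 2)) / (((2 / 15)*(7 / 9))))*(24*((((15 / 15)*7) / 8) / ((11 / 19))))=35694255 / 22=1622466.14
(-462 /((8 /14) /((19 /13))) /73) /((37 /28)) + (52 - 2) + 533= 20040757 /35113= 570.75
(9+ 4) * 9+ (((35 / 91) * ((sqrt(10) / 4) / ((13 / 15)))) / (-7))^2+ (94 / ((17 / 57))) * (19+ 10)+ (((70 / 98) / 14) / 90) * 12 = 5285740920727 / 570991512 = 9257.13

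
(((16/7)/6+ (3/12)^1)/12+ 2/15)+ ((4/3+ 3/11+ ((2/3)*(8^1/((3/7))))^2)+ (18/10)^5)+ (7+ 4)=58176194683/311850000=186.55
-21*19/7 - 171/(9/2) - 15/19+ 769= 12791/19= 673.21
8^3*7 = 3584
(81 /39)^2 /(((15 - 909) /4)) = -486 /25181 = -0.02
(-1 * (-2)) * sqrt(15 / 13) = 2 * sqrt(195) / 13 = 2.15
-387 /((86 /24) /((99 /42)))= -1782 /7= -254.57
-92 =-92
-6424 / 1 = -6424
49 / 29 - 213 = -6128 / 29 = -211.31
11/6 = 1.83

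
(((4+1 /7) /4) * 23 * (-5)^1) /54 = -3335 /1512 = -2.21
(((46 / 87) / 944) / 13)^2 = 529 / 284976604224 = 0.00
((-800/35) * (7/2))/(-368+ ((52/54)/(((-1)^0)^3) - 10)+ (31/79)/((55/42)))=4692600/22098473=0.21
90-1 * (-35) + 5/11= 1380/11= 125.45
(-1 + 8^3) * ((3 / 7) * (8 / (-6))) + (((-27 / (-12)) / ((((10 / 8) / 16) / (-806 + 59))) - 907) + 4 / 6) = -340679 / 15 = -22711.93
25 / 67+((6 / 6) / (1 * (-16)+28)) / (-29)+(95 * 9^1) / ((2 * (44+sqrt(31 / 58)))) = 2934044929 / 290820468 - 95 * sqrt(1798) / 24946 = 9.93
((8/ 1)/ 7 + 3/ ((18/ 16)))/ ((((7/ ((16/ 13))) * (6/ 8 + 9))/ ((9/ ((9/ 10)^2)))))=512000/ 670761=0.76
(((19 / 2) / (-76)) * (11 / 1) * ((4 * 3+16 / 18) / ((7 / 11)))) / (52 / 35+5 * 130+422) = -17545 / 676296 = -0.03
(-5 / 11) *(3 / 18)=-5 / 66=-0.08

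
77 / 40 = 1.92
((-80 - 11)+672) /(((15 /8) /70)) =65072 /3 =21690.67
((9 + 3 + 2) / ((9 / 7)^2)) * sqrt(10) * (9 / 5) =686 * sqrt(10) / 45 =48.21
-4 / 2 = -2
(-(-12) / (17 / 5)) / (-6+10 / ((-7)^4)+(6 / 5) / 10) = -3601500 / 5995849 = -0.60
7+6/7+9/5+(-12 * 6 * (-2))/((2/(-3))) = -7222/35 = -206.34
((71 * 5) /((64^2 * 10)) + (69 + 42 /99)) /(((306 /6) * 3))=18770215 /41361408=0.45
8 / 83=0.10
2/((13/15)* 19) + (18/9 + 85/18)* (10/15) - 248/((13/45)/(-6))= 34381177/6669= 5155.37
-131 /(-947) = 131 /947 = 0.14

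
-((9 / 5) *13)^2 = -13689 / 25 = -547.56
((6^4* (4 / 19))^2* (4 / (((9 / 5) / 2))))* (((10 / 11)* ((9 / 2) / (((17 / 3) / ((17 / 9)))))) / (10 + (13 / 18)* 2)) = 16124313600 / 409013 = 39422.50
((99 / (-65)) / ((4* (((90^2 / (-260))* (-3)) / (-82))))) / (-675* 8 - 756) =-451 / 8310600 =-0.00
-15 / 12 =-5 / 4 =-1.25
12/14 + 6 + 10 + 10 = 26.86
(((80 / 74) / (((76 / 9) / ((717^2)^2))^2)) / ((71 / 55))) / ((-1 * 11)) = -141441962294347464387638025 / 1896694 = -74572894886759521771.90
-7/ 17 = -0.41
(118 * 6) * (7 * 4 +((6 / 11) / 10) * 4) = 1098816 / 55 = 19978.47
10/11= 0.91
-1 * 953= -953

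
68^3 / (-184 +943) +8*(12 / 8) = 323540 / 759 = 426.27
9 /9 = 1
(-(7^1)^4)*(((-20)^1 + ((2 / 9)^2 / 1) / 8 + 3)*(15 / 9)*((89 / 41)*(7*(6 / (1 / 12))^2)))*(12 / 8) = 329440057520 / 41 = 8035123354.15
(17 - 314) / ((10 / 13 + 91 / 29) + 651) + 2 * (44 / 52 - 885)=-1892397599 / 1069900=-1768.76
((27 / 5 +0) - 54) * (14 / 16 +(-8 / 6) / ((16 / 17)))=1053 / 40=26.32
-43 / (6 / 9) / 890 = -129 / 1780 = -0.07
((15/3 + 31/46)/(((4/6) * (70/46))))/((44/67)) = 52461/6160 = 8.52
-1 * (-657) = 657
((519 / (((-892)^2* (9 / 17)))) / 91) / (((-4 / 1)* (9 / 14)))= -2941 / 558556128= -0.00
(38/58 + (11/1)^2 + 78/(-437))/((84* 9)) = 256579/1596798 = 0.16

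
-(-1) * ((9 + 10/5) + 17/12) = 149/12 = 12.42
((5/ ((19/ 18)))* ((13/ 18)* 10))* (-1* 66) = -42900/ 19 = -2257.89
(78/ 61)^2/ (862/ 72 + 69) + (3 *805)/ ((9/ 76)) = 663602680772/ 32540145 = 20393.35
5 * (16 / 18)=40 / 9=4.44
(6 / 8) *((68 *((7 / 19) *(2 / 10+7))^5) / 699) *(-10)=-34552670681088 / 360581916875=-95.82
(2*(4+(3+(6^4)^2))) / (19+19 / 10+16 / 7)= 235147220 / 1623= 144884.30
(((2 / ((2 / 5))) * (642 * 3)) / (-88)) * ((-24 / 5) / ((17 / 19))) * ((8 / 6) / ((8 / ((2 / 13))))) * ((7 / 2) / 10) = 128079 / 24310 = 5.27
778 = 778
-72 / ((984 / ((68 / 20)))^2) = -289 / 336200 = -0.00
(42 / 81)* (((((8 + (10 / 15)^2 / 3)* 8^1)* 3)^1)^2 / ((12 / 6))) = 21683200 / 2187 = 9914.59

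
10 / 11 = 0.91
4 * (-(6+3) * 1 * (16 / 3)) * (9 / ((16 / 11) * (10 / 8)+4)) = -297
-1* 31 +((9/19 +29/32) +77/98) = -122719/4256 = -28.83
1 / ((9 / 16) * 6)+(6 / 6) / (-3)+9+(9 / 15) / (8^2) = 77521 / 8640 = 8.97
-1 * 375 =-375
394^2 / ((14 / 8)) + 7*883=664211 / 7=94887.29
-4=-4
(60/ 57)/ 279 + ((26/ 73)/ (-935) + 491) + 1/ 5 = 491.20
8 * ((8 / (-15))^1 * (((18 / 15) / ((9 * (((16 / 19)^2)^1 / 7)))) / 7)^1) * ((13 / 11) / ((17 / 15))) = -4693 / 5610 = -0.84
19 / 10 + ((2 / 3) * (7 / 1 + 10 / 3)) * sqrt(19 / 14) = 19 / 10 + 31 * sqrt(266) / 63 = 9.93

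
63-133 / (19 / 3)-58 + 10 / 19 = -294 / 19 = -15.47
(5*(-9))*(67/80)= -603/16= -37.69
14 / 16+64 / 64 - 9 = -57 / 8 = -7.12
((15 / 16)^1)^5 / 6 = 253125 / 2097152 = 0.12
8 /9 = 0.89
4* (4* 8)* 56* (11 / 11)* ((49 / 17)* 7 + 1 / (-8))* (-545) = -1331648640 / 17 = -78332272.94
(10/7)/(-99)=-10/693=-0.01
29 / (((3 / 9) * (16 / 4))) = 21.75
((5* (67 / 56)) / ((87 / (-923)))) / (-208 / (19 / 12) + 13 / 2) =0.51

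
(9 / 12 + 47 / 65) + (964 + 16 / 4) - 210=197463 / 260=759.47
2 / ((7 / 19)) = 38 / 7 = 5.43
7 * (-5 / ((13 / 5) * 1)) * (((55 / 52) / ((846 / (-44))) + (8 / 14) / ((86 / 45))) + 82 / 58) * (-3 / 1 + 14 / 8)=19893756625 / 713154312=27.90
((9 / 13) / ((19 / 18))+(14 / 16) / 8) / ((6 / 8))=12097 / 11856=1.02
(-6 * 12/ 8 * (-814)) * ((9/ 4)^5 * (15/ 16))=396050.70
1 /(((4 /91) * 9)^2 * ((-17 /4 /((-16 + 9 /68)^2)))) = -378.54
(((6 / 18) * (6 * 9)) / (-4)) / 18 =-1 / 4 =-0.25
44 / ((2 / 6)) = 132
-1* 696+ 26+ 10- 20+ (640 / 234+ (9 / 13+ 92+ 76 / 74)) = -2526169 / 4329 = -583.55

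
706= 706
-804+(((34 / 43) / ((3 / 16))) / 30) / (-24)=-4667254 / 5805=-804.01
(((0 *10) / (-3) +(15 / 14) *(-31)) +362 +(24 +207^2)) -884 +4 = 592505 / 14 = 42321.79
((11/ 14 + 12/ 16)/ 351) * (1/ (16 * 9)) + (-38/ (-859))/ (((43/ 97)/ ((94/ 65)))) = 0.14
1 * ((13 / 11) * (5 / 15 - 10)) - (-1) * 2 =-9.42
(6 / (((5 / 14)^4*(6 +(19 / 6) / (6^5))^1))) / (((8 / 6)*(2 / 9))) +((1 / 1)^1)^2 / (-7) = 253888783133 / 1224803125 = 207.29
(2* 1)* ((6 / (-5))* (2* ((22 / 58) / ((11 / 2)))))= -48 / 145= -0.33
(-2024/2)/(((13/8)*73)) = -8.53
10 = 10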